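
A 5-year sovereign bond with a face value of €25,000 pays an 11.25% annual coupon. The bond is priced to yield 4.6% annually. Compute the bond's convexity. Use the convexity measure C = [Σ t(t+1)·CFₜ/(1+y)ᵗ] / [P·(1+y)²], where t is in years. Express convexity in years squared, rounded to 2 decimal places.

21.62

With y = 0.046:
  t   CF        PV=CF/(1+0.046)^t    t·PV        t(t+1)·PV
  1     2,812.50     2,688.8145     2,688.8145       5,377.6291
  2     2,812.50     2,570.5684     5,141.1368      15,423.4103
  3     2,812.50     2,457.5224     7,372.5671      29,490.2683
  4     2,812.50     2,349.4478     9,397.7910      46,988.9552
  5    27,812.50    22,211.6901   111,058.4505     666,350.7032
  Σ                 32,278.0431   135,658.7600     763,630.9661
P = 32,278.0431.
Convexity = Σ t(t+1)·PV / [P·(1+y)²] = 763,630.9661 / (32,278.0431 × 1.094116) = 21.62285.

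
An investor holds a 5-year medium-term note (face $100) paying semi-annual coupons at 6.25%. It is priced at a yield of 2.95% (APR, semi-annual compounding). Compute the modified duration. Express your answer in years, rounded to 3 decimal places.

4.357 years

Periodic yield y = 0.01475. First find Macaulay duration:
  t   CF        PV=CF/(1+0.01475)^t    t·PV
  1        3.125         3.0796         3.0796
  2        3.125         3.0348         6.0696
  3        3.125         2.9907         8.9721
  4        3.125         2.9472        11.7889
  5        3.125         2.9044        14.5219
  6        3.125         2.8622        17.1730
  7        3.125         2.8206        19.7440
  8        3.125         2.7796        22.2366
  9        3.125         2.7392        24.6525
  10     103.125        89.0786       890.7860
  Σ                    115.2368     1,019.0242
P = 115.2368; Macaulay duration = 1,019.0242 / 115.2368 = 8.84287 half-year periods = 4.42144 years.
Modified duration = D_Mac / (1 + y) = 4.42144 / 1.01475 = 4.35717 years.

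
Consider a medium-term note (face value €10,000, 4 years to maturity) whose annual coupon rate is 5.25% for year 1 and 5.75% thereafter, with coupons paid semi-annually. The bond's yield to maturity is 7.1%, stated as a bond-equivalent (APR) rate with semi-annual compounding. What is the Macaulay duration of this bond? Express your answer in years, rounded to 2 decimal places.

Periodic yield y = 0.0355. Discount each cash flow and weight by its period:
  t   CF        PV=CF/(1+0.0355)^t    t·PV
  1       262.50       253.5007       253.5007
  2       262.50       244.8100       489.6199
  3       287.50       258.9331       776.7992
  4       287.50       250.0561     1,000.2244
  5       287.50       241.4834     1,207.4171
  6       287.50       233.2047     1,399.2280
  7       287.50       225.2097     1,576.4680
  8    10,287.50     7,782.3189    62,258.5511
  Σ                  9,489.5166    68,961.8085
Price P = Σ PV = 9,489.5166.
Macaulay duration = Σ(t·PV) / P = 68,961.8085 / 9,489.5166 = 7.26716 half-year periods.
In years: 7.26716 / 2 = 3.63358 years.

3.63 years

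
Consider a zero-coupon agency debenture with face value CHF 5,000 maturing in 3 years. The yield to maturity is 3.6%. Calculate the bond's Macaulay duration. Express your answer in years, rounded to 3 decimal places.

3.000 years

A zero-coupon bond has a single cash flow at maturity, so its Macaulay duration equals its maturity: 3 years.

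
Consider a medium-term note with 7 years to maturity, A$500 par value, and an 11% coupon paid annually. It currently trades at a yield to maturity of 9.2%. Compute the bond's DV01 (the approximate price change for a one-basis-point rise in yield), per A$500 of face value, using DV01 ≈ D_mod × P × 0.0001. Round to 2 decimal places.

A$0.27

Periodic yield y = 0.092.
  t   CF        PV=CF/(1+0.092)^t    t·PV
  1        55.00        50.3663        50.3663
  2        55.00        46.1230        92.2460
  3        55.00        42.2372       126.7115
  4        55.00        38.6787       154.7149
  5        55.00        35.4201       177.1004
  6        55.00        32.4360       194.6158
  7       555.00       299.7330     2,098.1308
  Σ                    544.9942     2,893.8856
P = 544.9942; D_Mac = 5.30994 yrs; D_mod = 4.86258 yrs.
DV01 ≈ 4.86258 × 544.9942 × 0.0001 = 0.265008.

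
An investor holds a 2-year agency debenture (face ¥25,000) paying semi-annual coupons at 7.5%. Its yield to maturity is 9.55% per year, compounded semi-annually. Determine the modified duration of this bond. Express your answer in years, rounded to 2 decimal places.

Periodic yield y = 0.04775. First find Macaulay duration:
  t   CF        PV=CF/(1+0.04775)^t    t·PV
  1       937.50       894.7745       894.7745
  2       937.50       853.9962     1,707.9924
  3       937.50       815.0763     2,445.2289
  4    25,937.50    21,522.7339    86,090.9356
  Σ                 24,086.5809    91,138.9314
P = 24,086.5809; Macaulay duration = 91,138.9314 / 24,086.5809 = 3.78381 half-year periods = 1.89190 years.
Modified duration = D_Mac / (1 + y) = 1.89190 / 1.04775 = 1.80568 years.

1.81 years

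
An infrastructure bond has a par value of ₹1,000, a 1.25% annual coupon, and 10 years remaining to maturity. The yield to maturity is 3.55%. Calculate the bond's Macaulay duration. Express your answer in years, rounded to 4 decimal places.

Periodic yield y = 0.0355. Discount each cash flow and weight by its year:
  t   CF        PV=CF/(1+0.0355)^t    t·PV
  1        12.50        12.0715        12.0715
  2        12.50        11.6576        23.3152
  3        12.50        11.2580        33.7739
  4        12.50        10.8720        43.4880
  5        12.50        10.4993        52.4964
  6        12.50        10.1393        60.8360
  7        12.50         9.7917        68.5421
  8        12.50         9.4560        75.6483
  9        12.50         9.1319        82.1867
  10    1,012.50       714.3220     7,143.2196
  Σ                    809.1992     7,595.5777
Price P = Σ PV = 809.1992.
Macaulay duration = Σ(t·PV) / P = 7,595.5777 / 809.1992 = 9.38654 years.

9.3865 years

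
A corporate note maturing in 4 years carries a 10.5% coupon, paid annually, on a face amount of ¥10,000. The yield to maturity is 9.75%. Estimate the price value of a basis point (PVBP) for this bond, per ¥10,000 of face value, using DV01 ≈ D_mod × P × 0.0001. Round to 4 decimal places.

Periodic yield y = 0.0975.
  t   CF        PV=CF/(1+0.0975)^t    t·PV
  1     1,050.00       956.7198       956.7198
  2     1,050.00       871.7265     1,743.4530
  3     1,050.00       794.2838     2,382.8514
  4    11,050.00     7,616.3021    30,465.2084
  Σ                 10,239.0322    35,548.2327
P = 10,239.0322; D_Mac = 3.47184 yrs; D_mod = 3.16340 yrs.
DV01 ≈ 3.16340 × 10,239.0322 × 0.0001 = 3.239019.

¥3.2390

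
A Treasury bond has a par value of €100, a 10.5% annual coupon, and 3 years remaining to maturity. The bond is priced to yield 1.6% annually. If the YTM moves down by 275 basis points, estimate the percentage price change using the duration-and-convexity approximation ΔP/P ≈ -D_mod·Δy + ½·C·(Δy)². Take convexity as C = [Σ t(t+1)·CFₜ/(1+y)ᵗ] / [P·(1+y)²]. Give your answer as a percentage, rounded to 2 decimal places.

+7.85%

With y = 0.016:
  t   CF        PV=CF/(1+0.016)^t    t·PV        t(t+1)·PV
  1        10.50        10.3346        10.3346          20.6693
  2        10.50        10.1719        20.3438          61.0314
  3       110.50       105.3613       316.0839       1,264.3357
  Σ                    125.8678       346.7624       1,346.0364
P = 125.8678; D_Mac = 2.75497 yrs; D_mod = 2.71159 yrs; C = 10.35988.
Duration effect: -2.71159 × (-0.0275) = +0.074569
Convexity effect: 0.5 × 10.35988 × (-0.0275)² = +0.0039173
ΔP/P ≈ +0.074569 + 0.0039173 = +0.078486 = +7.8486%.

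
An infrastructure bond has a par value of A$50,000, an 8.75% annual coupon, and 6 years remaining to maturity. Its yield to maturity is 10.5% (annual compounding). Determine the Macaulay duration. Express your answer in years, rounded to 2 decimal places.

4.87 years

Periodic yield y = 0.105. Discount each cash flow and weight by its year:
  t   CF        PV=CF/(1+0.105)^t    t·PV
  1     4,375.00     3,959.2760     3,959.2760
  2     4,375.00     3,583.0552     7,166.1104
  3     4,375.00     3,242.5839     9,727.7517
  4     4,375.00     2,934.4651    11,737.8603
  5     4,375.00     2,655.6245    13,278.1225
  6    54,375.00    29,869.3383   179,216.0298
  Σ                 46,244.3430   225,085.1509
Price P = Σ PV = 46,244.3430.
Macaulay duration = Σ(t·PV) / P = 225,085.1509 / 46,244.3430 = 4.86730 years.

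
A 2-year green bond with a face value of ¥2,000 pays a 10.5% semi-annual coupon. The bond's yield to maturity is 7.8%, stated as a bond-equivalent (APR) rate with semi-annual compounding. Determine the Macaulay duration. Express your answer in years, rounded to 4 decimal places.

1.8591 years

Periodic yield y = 0.039. Discount each cash flow and weight by its period:
  t   CF        PV=CF/(1+0.039)^t    t·PV
  1       105.00       101.0587       101.0587
  2       105.00        97.2654       194.5307
  3       105.00        93.6144       280.8432
  4     2,105.00     1,806.3001     7,225.2005
  Σ                  2,098.2386     7,801.6331
Price P = Σ PV = 2,098.2386.
Macaulay duration = Σ(t·PV) / P = 7,801.6331 / 2,098.2386 = 3.71818 half-year periods.
In years: 3.71818 / 2 = 1.85909 years.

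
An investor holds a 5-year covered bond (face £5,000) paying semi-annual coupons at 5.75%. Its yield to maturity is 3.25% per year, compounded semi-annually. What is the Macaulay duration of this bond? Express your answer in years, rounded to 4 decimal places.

4.4526 years

Periodic yield y = 0.01625. Discount each cash flow and weight by its period:
  t   CF        PV=CF/(1+0.01625)^t    t·PV
  1       143.75       141.4514       141.4514
  2       143.75       139.1896       278.3792
  3       143.75       136.9639       410.8918
  4       143.75       134.7738       539.0954
  5       143.75       132.6188       663.0939
  6       143.75       130.4982       782.9892
  7       143.75       128.4115       898.8805
  8       143.75       126.3582     1,010.8655
  9       143.75       124.3377     1,119.0393
  10    5,143.75     4,377.9850    43,779.8497
  Σ                  5,572.5881    49,624.5359
Price P = Σ PV = 5,572.5881.
Macaulay duration = Σ(t·PV) / P = 49,624.5359 / 5,572.5881 = 8.90511 half-year periods.
In years: 8.90511 / 2 = 4.45256 years.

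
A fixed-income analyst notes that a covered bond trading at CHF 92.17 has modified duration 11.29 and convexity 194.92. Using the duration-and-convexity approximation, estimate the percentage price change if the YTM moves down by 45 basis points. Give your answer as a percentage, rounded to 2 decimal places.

Duration effect: -D_mod·Δy = -11.29 × (-0.0045) = +0.050805
Convexity effect: ½·C·(Δy)² = 0.5 × 194.92 × (-0.0045)² = +0.001973565
ΔP/P ≈ +0.050805 + 0.001973565 = +0.052778565
= +5.2778565%.

+5.28%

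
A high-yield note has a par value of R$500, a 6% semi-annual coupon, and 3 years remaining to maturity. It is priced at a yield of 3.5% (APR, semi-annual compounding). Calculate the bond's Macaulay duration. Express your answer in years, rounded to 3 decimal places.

Periodic yield y = 0.0175. Discount each cash flow and weight by its period:
  t   CF        PV=CF/(1+0.0175)^t    t·PV
  1        15.00        14.7420        14.7420
  2        15.00        14.4885        28.9769
  3        15.00        14.2393        42.7178
  4        15.00        13.9944        55.9775
  5        15.00        13.7537        68.7684
  6       515.00       464.0884     2,784.5305
  Σ                    535.3062     2,995.7132
Price P = Σ PV = 535.3062.
Macaulay duration = Σ(t·PV) / P = 2,995.7132 / 535.3062 = 5.59626 half-year periods.
In years: 5.59626 / 2 = 2.79813 years.

2.798 years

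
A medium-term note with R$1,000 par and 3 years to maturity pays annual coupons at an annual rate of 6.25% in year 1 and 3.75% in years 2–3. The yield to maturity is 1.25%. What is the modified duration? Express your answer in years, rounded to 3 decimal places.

Periodic yield y = 0.0125. First find Macaulay duration:
  t   CF        PV=CF/(1+0.0125)^t    t·PV
  1        62.50        61.7284        61.7284
  2        37.50        36.5798        73.1596
  3     1,037.50       999.5465     2,998.6395
  Σ                  1,097.8547     3,133.5275
P = 1,097.8547; Macaulay duration = 3,133.5275 / 1,097.8547 = 2.85423 years.
Modified duration = D_Mac / (1 + y) = 2.85423 / 1.0125 = 2.81899 years.

2.819 years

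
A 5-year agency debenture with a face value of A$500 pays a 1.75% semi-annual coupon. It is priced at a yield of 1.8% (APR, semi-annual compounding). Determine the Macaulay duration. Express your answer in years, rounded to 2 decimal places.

4.81 years

Periodic yield y = 0.009. Discount each cash flow and weight by its period:
  t   CF        PV=CF/(1+0.009)^t    t·PV
  1        4.375         4.3360         4.3360
  2        4.375         4.2973         8.5946
  3        4.375         4.2590        12.7769
  4        4.375         4.2210        16.8839
  5        4.375         4.1833        20.9167
  6        4.375         4.1460        24.8761
  7        4.375         4.1090        28.7632
  8        4.375         4.0724        32.5791
  9        4.375         4.0361        36.3245
  10     504.375       461.1497     4,611.4966
  Σ                    498.8097     4,797.5476
Price P = Σ PV = 498.8097.
Macaulay duration = Σ(t·PV) / P = 4,797.5476 / 498.8097 = 9.61799 half-year periods.
In years: 9.61799 / 2 = 4.80900 years.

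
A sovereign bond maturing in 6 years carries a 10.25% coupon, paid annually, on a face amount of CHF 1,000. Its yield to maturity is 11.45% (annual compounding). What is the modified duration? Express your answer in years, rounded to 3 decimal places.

4.246 years

Periodic yield y = 0.1145. First find Macaulay duration:
  t   CF        PV=CF/(1+0.1145)^t    t·PV
  1       102.50        91.9695        91.9695
  2       102.50        82.5209       165.0417
  3       102.50        74.0429       222.1288
  4       102.50        66.4360       265.7441
  5       102.50        59.6106       298.0530
  6     1,102.50       575.3050     3,451.8301
  Σ                    949.8849     4,494.7672
P = 949.8849; Macaulay duration = 4,494.7672 / 949.8849 = 4.73191 years.
Modified duration = D_Mac / (1 + y) = 4.73191 / 1.1145 = 4.24577 years.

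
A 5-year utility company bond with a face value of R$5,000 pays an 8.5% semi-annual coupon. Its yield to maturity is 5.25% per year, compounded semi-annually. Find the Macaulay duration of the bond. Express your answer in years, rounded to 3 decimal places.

4.237 years

Periodic yield y = 0.02625. Discount each cash flow and weight by its period:
  t   CF        PV=CF/(1+0.02625)^t    t·PV
  1       212.50       207.0646       207.0646
  2       212.50       201.7681       403.5363
  3       212.50       196.6072       589.8216
  4       212.50       191.5783       766.3131
  5       212.50       186.6780       933.3899
  6       212.50       181.9030     1,091.4181
  7       212.50       177.2502     1,240.7514
  8       212.50       172.7164     1,381.7312
  9       212.50       168.2986     1,514.6871
  10    5,212.50     4,022.6696    40,226.6963
  Σ                  5,706.5340    48,355.4095
Price P = Σ PV = 5,706.5340.
Macaulay duration = Σ(t·PV) / P = 48,355.4095 / 5,706.5340 = 8.47369 half-year periods.
In years: 8.47369 / 2 = 4.23685 years.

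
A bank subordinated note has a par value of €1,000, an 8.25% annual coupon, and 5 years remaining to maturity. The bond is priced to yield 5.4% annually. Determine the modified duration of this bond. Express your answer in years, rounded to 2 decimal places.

Periodic yield y = 0.054. First find Macaulay duration:
  t   CF        PV=CF/(1+0.054)^t    t·PV
  1        82.50        78.2732        78.2732
  2        82.50        74.2630       148.5261
  3        82.50        70.4583       211.3749
  4        82.50        66.8485       267.3939
  5     1,082.50       832.1945     4,160.9726
  Σ                  1,122.0376     4,866.5407
P = 1,122.0376; Macaulay duration = 4,866.5407 / 1,122.0376 = 4.33724 years.
Modified duration = D_Mac / (1 + y) = 4.33724 / 1.054 = 4.11502 years.

4.12 years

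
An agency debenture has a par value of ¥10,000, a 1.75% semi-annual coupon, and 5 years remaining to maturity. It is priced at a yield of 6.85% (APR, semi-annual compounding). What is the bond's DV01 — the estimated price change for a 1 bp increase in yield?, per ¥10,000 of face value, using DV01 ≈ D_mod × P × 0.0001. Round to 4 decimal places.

Periodic yield y = 0.03425.
  t   CF        PV=CF/(1+0.03425)^t    t·PV
  1        87.50        84.6024        84.6024
  2        87.50        81.8007       163.6014
  3        87.50        79.0918       237.2754
  4        87.50        76.4726       305.8905
  5        87.50        73.9402       369.7008
  6        87.50        71.4916       428.9495
  7        87.50        69.1241       483.8685
  8        87.50        66.8350       534.6798
  9        87.50        64.6217       581.5952
  10   10,087.50     7,203.2461    72,032.4609
  Σ                  7,871.2260    75,222.6243
P = 7,871.2260; D_Mac = 9.55666 half-year periods = 4.77833 yrs; D_mod = 4.62009 yrs.
DV01 ≈ 4.62009 × 7,871.2260 × 0.0001 = 3.636578.

¥3.6366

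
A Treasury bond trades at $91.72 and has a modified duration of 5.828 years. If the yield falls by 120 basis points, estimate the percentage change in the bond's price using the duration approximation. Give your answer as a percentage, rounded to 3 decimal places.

+6.994%

Duration approximation: ΔP/P ≈ -D_mod · Δy = -5.828 × (-0.012) = +0.069936.
As a percentage: +6.9936%.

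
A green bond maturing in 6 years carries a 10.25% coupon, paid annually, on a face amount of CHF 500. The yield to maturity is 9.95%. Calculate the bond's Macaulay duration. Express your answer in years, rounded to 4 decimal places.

Periodic yield y = 0.0995. Discount each cash flow and weight by its year:
  t   CF        PV=CF/(1+0.0995)^t    t·PV
  1        51.25        46.6121        46.6121
  2        51.25        42.3939        84.7878
  3        51.25        38.5574       115.6723
  4        51.25        35.0682       140.2726
  5        51.25        31.8946       159.4732
  6       551.25       312.0162     1,872.0974
  Σ                    506.5425     2,418.9155
Price P = Σ PV = 506.5425.
Macaulay duration = Σ(t·PV) / P = 2,418.9155 / 506.5425 = 4.77535 years.

4.7753 years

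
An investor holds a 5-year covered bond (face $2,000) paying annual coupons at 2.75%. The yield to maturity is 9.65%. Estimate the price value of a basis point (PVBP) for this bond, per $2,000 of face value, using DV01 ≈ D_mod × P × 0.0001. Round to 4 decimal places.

Periodic yield y = 0.0965.
  t   CF        PV=CF/(1+0.0965)^t    t·PV
  1        55.00        50.1596        50.1596
  2        55.00        45.7452        91.4904
  3        55.00        41.7193       125.1578
  4        55.00        38.0477       152.1907
  5     2,055.00     1,296.4884     6,482.4422
  Σ                  1,472.1602     6,901.4407
P = 1,472.1602; D_Mac = 4.68797 yrs; D_mod = 4.27539 yrs.
DV01 ≈ 4.27539 × 1,472.1602 × 0.0001 = 0.629406.

$0.6294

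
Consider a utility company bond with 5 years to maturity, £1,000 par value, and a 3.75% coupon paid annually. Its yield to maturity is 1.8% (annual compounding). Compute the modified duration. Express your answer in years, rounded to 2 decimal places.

Periodic yield y = 0.018. First find Macaulay duration:
  t   CF        PV=CF/(1+0.018)^t    t·PV
  1        37.50        36.8369        36.8369
  2        37.50        36.1856        72.3712
  3        37.50        35.5458       106.6373
  4        37.50        34.9173       139.6690
  5     1,037.50       948.9629     4,744.8143
  Σ                  1,092.4484     5,100.3288
P = 1,092.4484; Macaulay duration = 5,100.3288 / 1,092.4484 = 4.66871 years.
Modified duration = D_Mac / (1 + y) = 4.66871 / 1.018 = 4.58616 years.

4.59 years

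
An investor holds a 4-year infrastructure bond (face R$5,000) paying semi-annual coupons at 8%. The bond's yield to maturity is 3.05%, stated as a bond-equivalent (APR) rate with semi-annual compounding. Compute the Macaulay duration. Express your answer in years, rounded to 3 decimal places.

Periodic yield y = 0.01525. Discount each cash flow and weight by its period:
  t   CF        PV=CF/(1+0.01525)^t    t·PV
  1       200.00       196.9958       196.9958
  2       200.00       194.0368       388.0735
  3       200.00       191.1221       573.3664
  4       200.00       188.2513       753.0052
  5       200.00       185.4236       927.1180
  6       200.00       182.6384     1,095.8302
  7       200.00       179.8950     1,259.2648
  8     5,200.00     4,607.0122    36,856.0973
  Σ                  5,925.3751    42,049.7512
Price P = Σ PV = 5,925.3751.
Macaulay duration = Σ(t·PV) / P = 42,049.7512 / 5,925.3751 = 7.09656 half-year periods.
In years: 7.09656 / 2 = 3.54828 years.

3.548 years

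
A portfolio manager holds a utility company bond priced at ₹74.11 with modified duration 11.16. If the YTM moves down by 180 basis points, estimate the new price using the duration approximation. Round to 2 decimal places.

₹89.00

Duration approximation: ΔP/P ≈ -D_mod · Δy = -11.16 × (-0.018) = +0.200880.
New price ≈ 74.11 × (1 + 0.200880) = 88.9972168.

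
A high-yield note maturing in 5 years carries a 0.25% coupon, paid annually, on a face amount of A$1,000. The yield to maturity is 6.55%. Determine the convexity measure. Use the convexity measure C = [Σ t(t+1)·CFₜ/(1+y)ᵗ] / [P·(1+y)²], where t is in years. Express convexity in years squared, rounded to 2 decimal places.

With y = 0.0655:
  t   CF        PV=CF/(1+0.0655)^t    t·PV        t(t+1)·PV
  1         2.50         2.3463         2.3463           4.6926
  2         2.50         2.2021         4.4042          13.2125
  3         2.50         2.0667         6.2001          24.8005
  4         2.50         1.9397         7.7587          38.7933
  5     1,002.50       729.9903     3,649.9517      21,899.7101
  Σ                    738.5451     3,670.6609      21,981.2090
P = 738.5451.
Convexity = Σ t(t+1)·PV / [P·(1+y)²] = 21,981.2090 / (738.5451 × 1.135290) = 26.21607.

26.22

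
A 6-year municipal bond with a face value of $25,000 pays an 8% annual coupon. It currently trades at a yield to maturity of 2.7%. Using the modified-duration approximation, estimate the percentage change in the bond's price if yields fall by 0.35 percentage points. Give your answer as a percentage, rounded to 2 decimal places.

Periodic yield y = 0.027. Modified duration first:
  t   CF        PV=CF/(1+0.027)^t    t·PV
  1     2,000.00     1,947.4197     1,947.4197
  2     2,000.00     1,896.2217     3,792.4434
  3     2,000.00     1,846.3697     5,539.1091
  4     2,000.00     1,797.8283     7,191.3133
  5     2,000.00     1,750.5631     8,752.8157
  6    27,000.00    23,011.2973   138,067.7835
  Σ                 32,249.6998   165,290.8847
P = 32,249.6998; D_Mac = 5.12535 yrs; D_mod = 5.12535/(1+0.027) = 4.99060 yrs.
ΔP/P ≈ -D_mod · Δy = -4.99060 × (-0.0035) = +0.017467 = +1.7467%.

+1.75%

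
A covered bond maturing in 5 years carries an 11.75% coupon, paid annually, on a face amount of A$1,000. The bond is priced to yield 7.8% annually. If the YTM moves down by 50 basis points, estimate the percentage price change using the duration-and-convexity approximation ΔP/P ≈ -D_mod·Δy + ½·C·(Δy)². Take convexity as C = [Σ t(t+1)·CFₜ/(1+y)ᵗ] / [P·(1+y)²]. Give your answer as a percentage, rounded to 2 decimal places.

+1.94%

With y = 0.078:
  t   CF        PV=CF/(1+0.078)^t    t·PV        t(t+1)·PV
  1       117.50       108.9981       108.9981         217.9963
  2       117.50       101.1115       202.2229         606.6687
  3       117.50        93.7954       281.3862       1,125.5449
  4       117.50        87.0087       348.0349       1,740.1746
  5     1,117.50       767.6332     3,838.1658      23,028.9948
  Σ                  1,158.5469     4,778.8080      26,719.3793
P = 1,158.5469; D_Mac = 4.12483 yrs; D_mod = 3.82637 yrs; C = 19.84610.
Duration effect: -3.82637 × (-0.005) = +0.019132
Convexity effect: 0.5 × 19.84610 × (-0.005)² = +0.0002481
ΔP/P ≈ +0.019132 + 0.0002481 = +0.019380 = +1.9380%.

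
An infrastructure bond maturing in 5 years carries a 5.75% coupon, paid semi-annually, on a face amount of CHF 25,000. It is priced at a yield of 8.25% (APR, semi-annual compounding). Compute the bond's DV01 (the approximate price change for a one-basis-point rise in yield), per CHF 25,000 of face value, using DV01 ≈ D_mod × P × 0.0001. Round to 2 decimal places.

CHF 9.45

Periodic yield y = 0.04125.
  t   CF        PV=CF/(1+0.04125)^t    t·PV
  1       718.75       690.2761       690.2761
  2       718.75       662.9302     1,325.8605
  3       718.75       636.6677     1,910.0031
  4       718.75       611.4456     2,445.7823
  5       718.75       587.2226     2,936.1132
  6       718.75       563.9593     3,383.7559
  7       718.75       541.6176     3,791.3231
  8       718.75       520.1609     4,161.2876
  9       718.75       499.5543     4,495.9890
  10   25,718.75    17,167.2097   171,672.0972
  Σ                 22,481.0441   196,812.4878
P = 22,481.0441; D_Mac = 8.75460 half-year periods = 4.37730 yrs; D_mod = 4.20389 yrs.
DV01 ≈ 4.20389 × 22,481.0441 × 0.0001 = 9.450780.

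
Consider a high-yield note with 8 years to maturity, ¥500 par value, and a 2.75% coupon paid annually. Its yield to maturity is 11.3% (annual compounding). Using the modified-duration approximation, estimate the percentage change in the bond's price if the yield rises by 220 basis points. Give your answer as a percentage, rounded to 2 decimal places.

Periodic yield y = 0.113. Modified duration first:
  t   CF        PV=CF/(1+0.113)^t    t·PV
  1        13.75        12.3540        12.3540
  2        13.75        11.0997        22.1995
  3        13.75         9.9728        29.9184
  4        13.75         8.9603        35.8412
  5        13.75         8.0506        40.2529
  6        13.75         7.2332        43.3993
  7        13.75         6.4989        45.4920
  8       513.75       218.1677     1,745.3419
  Σ                    282.3372     1,974.7990
P = 282.3372; D_Mac = 6.99447 yrs; D_mod = 6.99447/(1+0.113) = 6.28434 yrs.
ΔP/P ≈ -D_mod · Δy = -6.28434 × (+0.022) = -0.138255 = -13.8255%.

-13.83%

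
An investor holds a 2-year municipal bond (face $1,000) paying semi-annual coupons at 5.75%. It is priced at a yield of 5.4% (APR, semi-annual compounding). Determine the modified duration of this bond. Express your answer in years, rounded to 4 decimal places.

1.8676 years

Periodic yield y = 0.027. First find Macaulay duration:
  t   CF        PV=CF/(1+0.027)^t    t·PV
  1        28.75        27.9942        27.9942
  2        28.75        27.2582        54.5164
  3        28.75        26.5416        79.6247
  4     1,028.75       924.7580     3,699.0318
  Σ                  1,006.5519     3,861.1670
P = 1,006.5519; Macaulay duration = 3,861.1670 / 1,006.5519 = 3.83603 half-year periods = 1.91802 years.
Modified duration = D_Mac / (1 + y) = 1.91802 / 1.027 = 1.86759 years.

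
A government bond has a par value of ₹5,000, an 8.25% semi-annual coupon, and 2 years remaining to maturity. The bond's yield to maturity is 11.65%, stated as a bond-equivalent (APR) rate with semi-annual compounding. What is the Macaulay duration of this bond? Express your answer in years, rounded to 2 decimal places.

1.88 years

Periodic yield y = 0.05825. Discount each cash flow and weight by its period:
  t   CF        PV=CF/(1+0.05825)^t    t·PV
  1       206.25       194.8972       194.8972
  2       206.25       184.1694       368.3387
  3       206.25       174.0320       522.0960
  4     5,206.25     4,151.1833    16,604.7332
  Σ                  4,704.2819    17,690.0652
Price P = Σ PV = 4,704.2819.
Macaulay duration = Σ(t·PV) / P = 17,690.0652 / 4,704.2819 = 3.76042 half-year periods.
In years: 3.76042 / 2 = 1.88021 years.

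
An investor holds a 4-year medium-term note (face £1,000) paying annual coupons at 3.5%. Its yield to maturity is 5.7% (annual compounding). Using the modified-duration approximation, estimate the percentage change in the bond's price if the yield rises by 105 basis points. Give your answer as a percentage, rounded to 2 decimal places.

Periodic yield y = 0.057. Modified duration first:
  t   CF        PV=CF/(1+0.057)^t    t·PV
  1        35.00        33.1126        33.1126
  2        35.00        31.3269        62.6539
  3        35.00        29.6376        88.9128
  4     1,035.00       829.1639     3,316.6557
  Σ                    923.2411     3,501.3350
P = 923.2411; D_Mac = 3.79244 yrs; D_mod = 3.79244/(1+0.057) = 3.58793 yrs.
ΔP/P ≈ -D_mod · Δy = -3.58793 × (+0.0105) = -0.037673 = -3.7673%.

-3.77%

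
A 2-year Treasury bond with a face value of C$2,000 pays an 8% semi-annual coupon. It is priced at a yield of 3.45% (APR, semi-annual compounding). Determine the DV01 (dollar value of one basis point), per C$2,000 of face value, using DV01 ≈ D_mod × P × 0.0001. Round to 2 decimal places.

C$0.40

Periodic yield y = 0.01725.
  t   CF        PV=CF/(1+0.01725)^t    t·PV
  1        80.00        78.6434        78.6434
  2        80.00        77.3098       154.6196
  3        80.00        75.9988       227.9965
  4     2,080.00     1,942.4620     7,769.8482
  Σ                  2,174.4141     8,231.1077
P = 2,174.4141; D_Mac = 3.78544 half-year periods = 1.89272 yrs; D_mod = 1.86062 yrs.
DV01 ≈ 1.86062 × 2,174.4141 × 0.0001 = 0.404576.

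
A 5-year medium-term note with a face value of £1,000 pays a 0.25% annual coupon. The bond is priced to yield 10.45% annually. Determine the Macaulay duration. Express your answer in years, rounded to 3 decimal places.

Periodic yield y = 0.1045. Discount each cash flow and weight by its year:
  t   CF        PV=CF/(1+0.1045)^t    t·PV
  1         2.50         2.2635         2.2635
  2         2.50         2.0493         4.0986
  3         2.50         1.8554         5.5663
  4         2.50         1.6799         6.7195
  5     1,002.50       609.8960     3,049.4800
  Σ                    617.7441     3,068.1278
Price P = Σ PV = 617.7441.
Macaulay duration = Σ(t·PV) / P = 3,068.1278 / 617.7441 = 4.96666 years.

4.967 years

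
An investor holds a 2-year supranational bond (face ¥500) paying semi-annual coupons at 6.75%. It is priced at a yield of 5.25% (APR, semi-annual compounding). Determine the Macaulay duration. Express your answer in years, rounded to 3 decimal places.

1.906 years

Periodic yield y = 0.02625. Discount each cash flow and weight by its period:
  t   CF        PV=CF/(1+0.02625)^t    t·PV
  1       16.875        16.4434        16.4434
  2       16.875        16.0228        32.0455
  3       16.875        15.6129        46.8388
  4      516.875       465.9860     1,863.9439
  Σ                    514.0650     1,959.2716
Price P = Σ PV = 514.0650.
Macaulay duration = Σ(t·PV) / P = 1,959.2716 / 514.0650 = 3.81133 half-year periods.
In years: 3.81133 / 2 = 1.90567 years.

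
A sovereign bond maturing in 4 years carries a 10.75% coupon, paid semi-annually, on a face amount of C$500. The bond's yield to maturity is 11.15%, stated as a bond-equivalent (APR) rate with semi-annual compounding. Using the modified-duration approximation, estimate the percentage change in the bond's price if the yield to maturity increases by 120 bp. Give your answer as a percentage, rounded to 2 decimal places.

-3.81%

Periodic yield y = 0.05575. Modified duration first:
  t   CF        PV=CF/(1+0.05575)^t    t·PV
  1       26.875        25.4558        25.4558
  2       26.875        24.1116        48.2232
  3       26.875        22.8384        68.5151
  4       26.875        21.6324        86.5295
  5       26.875        20.4901       102.4503
  6       26.875        19.4081       116.4483
  7       26.875        18.3832       128.6823
  8      526.875       341.3649     2,730.9192
  Σ                    493.6844     3,307.2238
P = 493.6844; D_Mac = 6.69906 half-year periods = 3.34953 yrs; D_mod = 3.34953/(1+0.05575) = 3.17266 yrs.
ΔP/P ≈ -D_mod · Δy = -3.17266 × (+0.012) = -0.038072 = -3.8072%.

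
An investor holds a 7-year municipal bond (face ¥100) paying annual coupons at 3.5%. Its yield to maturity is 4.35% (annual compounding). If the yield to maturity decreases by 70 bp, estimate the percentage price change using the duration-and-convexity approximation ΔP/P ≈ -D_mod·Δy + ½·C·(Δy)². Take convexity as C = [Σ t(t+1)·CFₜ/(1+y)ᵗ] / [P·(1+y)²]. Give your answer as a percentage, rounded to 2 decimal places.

+4.34%

With y = 0.0435:
  t   CF        PV=CF/(1+0.0435)^t    t·PV        t(t+1)·PV
  1         3.50         3.3541         3.3541           6.7082
  2         3.50         3.2143         6.4286          19.2857
  3         3.50         3.0803         9.2409          36.9634
  4         3.50         2.9519        11.8075          59.0375
  5         3.50         2.8288        14.1441          84.8647
  6         3.50         2.7109        16.2654         113.8578
  7       103.50        76.8233       537.7634       4,302.1070
  Σ                     94.9636       599.0039       4,622.8242
P = 94.9636; D_Mac = 6.30772 yrs; D_mod = 6.04477 yrs; C = 44.70595.
Duration effect: -6.04477 × (-0.007) = +0.042313
Convexity effect: 0.5 × 44.70595 × (-0.007)² = +0.0010953
ΔP/P ≈ +0.042313 + 0.0010953 = +0.043409 = +4.3409%.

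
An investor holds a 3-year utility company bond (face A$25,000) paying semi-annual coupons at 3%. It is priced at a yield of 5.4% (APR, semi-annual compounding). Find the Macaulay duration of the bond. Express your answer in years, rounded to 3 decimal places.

2.887 years

Periodic yield y = 0.027. Discount each cash flow and weight by its period:
  t   CF        PV=CF/(1+0.027)^t    t·PV
  1       375.00       365.1412       365.1412
  2       375.00       355.5416       711.0831
  3       375.00       346.1943     1,038.5830
  4       375.00       337.0928     1,348.3713
  5       375.00       328.2306     1,641.1529
  6    25,375.00    21,626.3581   129,758.1484
  Σ                 23,358.5585   134,862.4799
Price P = Σ PV = 23,358.5585.
Macaulay duration = Σ(t·PV) / P = 134,862.4799 / 23,358.5585 = 5.77358 half-year periods.
In years: 5.77358 / 2 = 2.88679 years.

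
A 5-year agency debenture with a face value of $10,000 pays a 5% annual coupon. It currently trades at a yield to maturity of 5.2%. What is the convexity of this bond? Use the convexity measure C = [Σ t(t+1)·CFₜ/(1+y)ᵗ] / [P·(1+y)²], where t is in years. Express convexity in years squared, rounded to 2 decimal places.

With y = 0.052:
  t   CF        PV=CF/(1+0.052)^t    t·PV        t(t+1)·PV
  1       500.00       475.2852       475.2852         950.5703
  2       500.00       451.7920       903.5840       2,710.7519
  3       500.00       429.4601     1,288.3802       5,153.5208
  4       500.00       408.2320     1,632.9280       8,164.6400
  5    10,500.00     8,149.1179    40,745.5894     244,473.5363
  Σ                  9,913.8871    45,045.7667     261,453.0194
P = 9,913.8871.
Convexity = Σ t(t+1)·PV / [P·(1+y)²] = 261,453.0194 / (9,913.8871 × 1.106704) = 23.82968.

23.83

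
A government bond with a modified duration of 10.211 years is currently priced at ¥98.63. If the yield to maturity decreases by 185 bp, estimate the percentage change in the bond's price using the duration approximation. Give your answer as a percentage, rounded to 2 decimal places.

+18.89%

Duration approximation: ΔP/P ≈ -D_mod · Δy = -10.211 × (-0.0185) = +0.1889035.
As a percentage: +18.89035%.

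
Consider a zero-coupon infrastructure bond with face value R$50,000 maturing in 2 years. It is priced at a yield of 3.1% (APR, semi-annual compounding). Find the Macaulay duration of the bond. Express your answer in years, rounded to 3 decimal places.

2.000 years

A zero-coupon bond has a single cash flow at maturity, so its Macaulay duration equals its maturity: 2 years.
(Equivalently: 4 semi-annual periods ÷ 2 = 2 years.)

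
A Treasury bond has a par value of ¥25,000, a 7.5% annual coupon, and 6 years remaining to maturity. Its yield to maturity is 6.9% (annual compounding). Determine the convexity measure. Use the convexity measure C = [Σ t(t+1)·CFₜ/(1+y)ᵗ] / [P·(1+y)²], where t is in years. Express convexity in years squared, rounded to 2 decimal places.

With y = 0.069:
  t   CF        PV=CF/(1+0.069)^t    t·PV        t(t+1)·PV
  1     1,875.00     1,753.9757     1,753.9757       3,507.9514
  2     1,875.00     1,640.7630     3,281.5261       9,844.5782
  3     1,875.00     1,534.8578     4,604.5735      18,418.2941
  4     1,875.00     1,435.7884     5,743.1537      28,715.7687
  5     1,875.00     1,343.1136     6,715.5680      40,293.4079
  6    26,875.00    18,008.6950   108,052.1697     756,365.1880
  Σ                 25,717.1935   130,150.9667     857,145.1883
P = 25,717.1935.
Convexity = Σ t(t+1)·PV / [P·(1+y)²] = 857,145.1883 / (25,717.1935 × 1.142761) = 29.16590.

29.17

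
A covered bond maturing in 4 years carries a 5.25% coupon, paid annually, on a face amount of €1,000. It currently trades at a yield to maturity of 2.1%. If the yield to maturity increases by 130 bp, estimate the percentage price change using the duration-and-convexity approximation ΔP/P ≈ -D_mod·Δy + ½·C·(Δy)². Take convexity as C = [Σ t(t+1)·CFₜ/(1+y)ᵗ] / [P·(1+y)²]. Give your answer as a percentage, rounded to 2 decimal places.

-4.60%

With y = 0.021:
  t   CF        PV=CF/(1+0.021)^t    t·PV        t(t+1)·PV
  1        52.50        51.4202        51.4202         102.8404
  2        52.50        50.3626       100.7251         302.1754
  3        52.50        49.3267       147.9801         591.9204
  4     1,052.50       968.5435     3,874.1740      19,370.8702
  Σ                  1,119.6530     4,174.2995      20,367.8064
P = 1,119.6530; D_Mac = 3.72821 yrs; D_mod = 3.65153 yrs; C = 17.45056.
Duration effect: -3.65153 × (+0.013) = -0.047470
Convexity effect: 0.5 × 17.45056 × (0.013)² = +0.0014746
ΔP/P ≈ -0.047470 + 0.0014746 = -0.045995 = -4.5995%.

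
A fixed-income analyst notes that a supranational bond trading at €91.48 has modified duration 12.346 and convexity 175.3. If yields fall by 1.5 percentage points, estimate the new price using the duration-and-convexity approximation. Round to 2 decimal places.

Duration effect: -D_mod·Δy = -12.346 × (-0.015) = +0.185190
Convexity effect: ½·C·(Δy)² = 0.5 × 175.3 × (-0.015)² = +0.01972125
ΔP/P ≈ +0.185190 + 0.01972125 = +0.20491125
New price ≈ 91.48 × (1 + 0.20491125) = 110.22528115.

€110.23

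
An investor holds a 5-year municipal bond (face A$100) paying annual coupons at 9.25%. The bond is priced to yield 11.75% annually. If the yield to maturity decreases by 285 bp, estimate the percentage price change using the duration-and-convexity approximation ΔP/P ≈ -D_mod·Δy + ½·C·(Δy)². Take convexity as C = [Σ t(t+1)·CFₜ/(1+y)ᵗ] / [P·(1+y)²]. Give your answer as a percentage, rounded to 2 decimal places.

With y = 0.1175:
  t   CF        PV=CF/(1+0.1175)^t    t·PV        t(t+1)·PV
  1         9.25         8.2774         8.2774          16.5548
  2         9.25         7.4071        14.8141          44.4424
  3         9.25         6.6283        19.8848          79.5390
  4         9.25         5.9313        23.7253         118.6265
  5       109.25        62.6879       313.4395       1,880.6373
  Σ                     90.9320       380.1412       2,139.8000
P = 90.9320; D_Mac = 4.18050 yrs; D_mod = 3.74094 yrs; C = 18.84350.
Duration effect: -3.74094 × (-0.0285) = +0.106617
Convexity effect: 0.5 × 18.84350 × (-0.0285)² = +0.0076528
ΔP/P ≈ +0.106617 + 0.0076528 = +0.114270 = +11.4270%.

+11.43%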